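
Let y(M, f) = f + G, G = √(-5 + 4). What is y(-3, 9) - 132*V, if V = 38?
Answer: -5007 + I ≈ -5007.0 + 1.0*I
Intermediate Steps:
G = I (G = √(-1) = I ≈ 1.0*I)
y(M, f) = I + f (y(M, f) = f + I = I + f)
y(-3, 9) - 132*V = (I + 9) - 132*38 = (9 + I) - 5016 = -5007 + I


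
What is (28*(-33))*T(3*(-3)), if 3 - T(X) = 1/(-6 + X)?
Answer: -14168/5 ≈ -2833.6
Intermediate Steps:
T(X) = 3 - 1/(-6 + X)
(28*(-33))*T(3*(-3)) = (28*(-33))*((-19 + 3*(3*(-3)))/(-6 + 3*(-3))) = -924*(-19 + 3*(-9))/(-6 - 9) = -924*(-19 - 27)/(-15) = -(-308)*(-46)/5 = -924*46/15 = -14168/5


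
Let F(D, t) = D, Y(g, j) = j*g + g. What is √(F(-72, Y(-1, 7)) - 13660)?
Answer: 2*I*√3433 ≈ 117.18*I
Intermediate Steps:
Y(g, j) = g + g*j (Y(g, j) = g*j + g = g + g*j)
√(F(-72, Y(-1, 7)) - 13660) = √(-72 - 13660) = √(-13732) = 2*I*√3433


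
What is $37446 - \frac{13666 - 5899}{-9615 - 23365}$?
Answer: $\frac{1234976847}{32980} \approx 37446.0$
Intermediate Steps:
$37446 - \frac{13666 - 5899}{-9615 - 23365} = 37446 - \frac{7767}{-32980} = 37446 - 7767 \left(- \frac{1}{32980}\right) = 37446 - - \frac{7767}{32980} = 37446 + \frac{7767}{32980} = \frac{1234976847}{32980}$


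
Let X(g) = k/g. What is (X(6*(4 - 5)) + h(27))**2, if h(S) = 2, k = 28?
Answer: 64/9 ≈ 7.1111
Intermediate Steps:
X(g) = 28/g
(X(6*(4 - 5)) + h(27))**2 = (28/((6*(4 - 5))) + 2)**2 = (28/((6*(-1))) + 2)**2 = (28/(-6) + 2)**2 = (28*(-1/6) + 2)**2 = (-14/3 + 2)**2 = (-8/3)**2 = 64/9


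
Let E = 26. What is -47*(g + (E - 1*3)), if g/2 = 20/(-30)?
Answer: -3055/3 ≈ -1018.3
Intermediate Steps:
g = -4/3 (g = 2*(20/(-30)) = 2*(20*(-1/30)) = 2*(-⅔) = -4/3 ≈ -1.3333)
-47*(g + (E - 1*3)) = -47*(-4/3 + (26 - 1*3)) = -47*(-4/3 + (26 - 3)) = -47*(-4/3 + 23) = -47*65/3 = -3055/3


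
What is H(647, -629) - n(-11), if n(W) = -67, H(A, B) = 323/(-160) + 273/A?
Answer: 6770539/103520 ≈ 65.403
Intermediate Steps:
H(A, B) = -323/160 + 273/A (H(A, B) = 323*(-1/160) + 273/A = -323/160 + 273/A)
H(647, -629) - n(-11) = (-323/160 + 273/647) - 1*(-67) = (-323/160 + 273*(1/647)) + 67 = (-323/160 + 273/647) + 67 = -165301/103520 + 67 = 6770539/103520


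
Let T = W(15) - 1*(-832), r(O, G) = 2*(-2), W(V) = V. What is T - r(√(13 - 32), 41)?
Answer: 851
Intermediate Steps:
r(O, G) = -4
T = 847 (T = 15 - 1*(-832) = 15 + 832 = 847)
T - r(√(13 - 32), 41) = 847 - 1*(-4) = 847 + 4 = 851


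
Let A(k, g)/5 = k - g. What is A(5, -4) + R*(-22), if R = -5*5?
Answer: 595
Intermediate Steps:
A(k, g) = -5*g + 5*k (A(k, g) = 5*(k - g) = -5*g + 5*k)
R = -25
A(5, -4) + R*(-22) = (-5*(-4) + 5*5) - 25*(-22) = (20 + 25) + 550 = 45 + 550 = 595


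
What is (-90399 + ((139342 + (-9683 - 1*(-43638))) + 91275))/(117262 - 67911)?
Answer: 174173/49351 ≈ 3.5293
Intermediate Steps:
(-90399 + ((139342 + (-9683 - 1*(-43638))) + 91275))/(117262 - 67911) = (-90399 + ((139342 + (-9683 + 43638)) + 91275))/49351 = (-90399 + ((139342 + 33955) + 91275))*(1/49351) = (-90399 + (173297 + 91275))*(1/49351) = (-90399 + 264572)*(1/49351) = 174173*(1/49351) = 174173/49351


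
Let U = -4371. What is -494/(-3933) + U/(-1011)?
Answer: 310361/69759 ≈ 4.4490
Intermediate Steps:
-494/(-3933) + U/(-1011) = -494/(-3933) - 4371/(-1011) = -494*(-1/3933) - 4371*(-1/1011) = 26/207 + 1457/337 = 310361/69759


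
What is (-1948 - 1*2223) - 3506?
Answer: -7677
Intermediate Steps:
(-1948 - 1*2223) - 3506 = (-1948 - 2223) - 3506 = -4171 - 3506 = -7677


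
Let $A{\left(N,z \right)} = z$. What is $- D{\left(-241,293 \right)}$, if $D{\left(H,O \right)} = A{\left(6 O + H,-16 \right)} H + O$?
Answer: $-4149$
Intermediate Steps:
$D{\left(H,O \right)} = O - 16 H$ ($D{\left(H,O \right)} = - 16 H + O = O - 16 H$)
$- D{\left(-241,293 \right)} = - (293 - -3856) = - (293 + 3856) = \left(-1\right) 4149 = -4149$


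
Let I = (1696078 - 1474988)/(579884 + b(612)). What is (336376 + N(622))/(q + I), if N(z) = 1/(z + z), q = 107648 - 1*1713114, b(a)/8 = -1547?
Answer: -59368678225365/283356633645418 ≈ -0.20952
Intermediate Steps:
b(a) = -12376 (b(a) = 8*(-1547) = -12376)
q = -1605466 (q = 107648 - 1713114 = -1605466)
N(z) = 1/(2*z)
I = 110545/283754 (I = (1696078 - 1474988)/(579884 - 12376) = 221090/567508 = 221090*(1/567508) = 110545/283754 ≈ 0.38958)
(336376 + N(622))/(q + I) = (336376 + (½)/622)/(-1605466 + 110545/283754) = (336376 + (½)*(1/622))/(-455557288819/283754) = (336376 + 1/1244)*(-283754/455557288819) = (418451745/1244)*(-283754/455557288819) = -59368678225365/283356633645418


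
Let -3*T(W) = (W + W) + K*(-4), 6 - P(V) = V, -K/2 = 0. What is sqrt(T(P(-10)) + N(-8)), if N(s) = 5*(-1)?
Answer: I*sqrt(141)/3 ≈ 3.9581*I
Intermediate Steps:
K = 0 (K = -2*0 = 0)
N(s) = -5
P(V) = 6 - V
T(W) = -2*W/3 (T(W) = -((W + W) + 0*(-4))/3 = -(2*W + 0)/3 = -2*W/3)
sqrt(T(P(-10)) + N(-8)) = sqrt(-2*(6 - 1*(-10))/3 - 5) = sqrt(-2*(6 + 10)/3 - 5) = sqrt(-2/3*16 - 5) = sqrt(-32/3 - 5) = sqrt(-47/3) = I*sqrt(141)/3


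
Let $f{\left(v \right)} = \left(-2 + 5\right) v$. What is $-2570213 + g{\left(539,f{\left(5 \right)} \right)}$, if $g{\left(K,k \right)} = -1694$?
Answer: $-2571907$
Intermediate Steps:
$f{\left(v \right)} = 3 v$
$-2570213 + g{\left(539,f{\left(5 \right)} \right)} = -2570213 - 1694 = -2571907$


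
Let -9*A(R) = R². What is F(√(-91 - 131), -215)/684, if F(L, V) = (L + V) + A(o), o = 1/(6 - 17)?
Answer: -58534/186219 + I*√222/684 ≈ -0.31433 + 0.021783*I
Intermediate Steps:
o = -1/11 (o = 1/(-11) = -1/11 ≈ -0.090909)
A(R) = -R²/9
F(L, V) = -1/1089 + L + V (F(L, V) = (L + V) - (-1/11)²/9 = (L + V) - ⅑*1/121 = (L + V) - 1/1089 = -1/1089 + L + V)
F(√(-91 - 131), -215)/684 = (-1/1089 + √(-91 - 131) - 215)/684 = (-1/1089 + √(-222) - 215)*(1/684) = (-1/1089 + I*√222 - 215)*(1/684) = (-234136/1089 + I*√222)*(1/684) = -58534/186219 + I*√222/684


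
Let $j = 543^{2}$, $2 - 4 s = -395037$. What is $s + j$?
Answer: $\frac{1574435}{4} \approx 3.9361 \cdot 10^{5}$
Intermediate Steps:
$s = \frac{395039}{4}$ ($s = \frac{1}{2} - - \frac{395037}{4} = \frac{1}{2} + \frac{395037}{4} = \frac{395039}{4} \approx 98760.0$)
$j = 294849$
$s + j = \frac{395039}{4} + 294849 = \frac{1574435}{4}$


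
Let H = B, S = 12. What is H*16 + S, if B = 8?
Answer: 140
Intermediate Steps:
H = 8
H*16 + S = 8*16 + 12 = 128 + 12 = 140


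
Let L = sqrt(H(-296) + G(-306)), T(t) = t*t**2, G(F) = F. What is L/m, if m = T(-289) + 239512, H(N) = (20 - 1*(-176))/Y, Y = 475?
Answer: -I*sqrt(2757926)/2270315415 ≈ -7.3148e-7*I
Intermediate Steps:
H(N) = 196/475 (H(N) = (20 - 1*(-176))/475 = (20 + 176)*(1/475) = 196*(1/475) = 196/475)
T(t) = t**3
L = I*sqrt(2757926)/95 (L = sqrt(196/475 - 306) = sqrt(-145154/475) = I*sqrt(2757926)/95 ≈ 17.481*I)
m = -23898057 (m = (-289)**3 + 239512 = -24137569 + 239512 = -23898057)
L/m = (I*sqrt(2757926)/95)/(-23898057) = (I*sqrt(2757926)/95)*(-1/23898057) = -I*sqrt(2757926)/2270315415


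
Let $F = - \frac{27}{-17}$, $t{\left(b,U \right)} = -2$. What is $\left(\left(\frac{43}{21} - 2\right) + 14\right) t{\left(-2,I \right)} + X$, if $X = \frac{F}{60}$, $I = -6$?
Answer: $- \frac{200411}{7140} \approx -28.069$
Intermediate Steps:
$F = \frac{27}{17}$ ($F = \left(-27\right) \left(- \frac{1}{17}\right) = \frac{27}{17} \approx 1.5882$)
$X = \frac{9}{340}$ ($X = \frac{27}{17 \cdot 60} = \frac{27}{17} \cdot \frac{1}{60} = \frac{9}{340} \approx 0.026471$)
$\left(\left(\frac{43}{21} - 2\right) + 14\right) t{\left(-2,I \right)} + X = \left(\left(\frac{43}{21} - 2\right) + 14\right) \left(-2\right) + \frac{9}{340} = \left(\frac{1}{21} + 14\right) \left(-2\right) + \frac{9}{340} = \frac{295}{21} \left(-2\right) + \frac{9}{340} = - \frac{590}{21} + \frac{9}{340} = - \frac{200411}{7140}$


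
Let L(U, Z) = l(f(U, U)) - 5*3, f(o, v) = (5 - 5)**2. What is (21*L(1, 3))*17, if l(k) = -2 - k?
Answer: -6069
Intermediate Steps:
f(o, v) = 0 (f(o, v) = 0**2 = 0)
L(U, Z) = -17 (L(U, Z) = (-2 - 1*0) - 5*3 = (-2 + 0) - 15 = -2 - 15 = -17)
(21*L(1, 3))*17 = (21*(-17))*17 = -357*17 = -6069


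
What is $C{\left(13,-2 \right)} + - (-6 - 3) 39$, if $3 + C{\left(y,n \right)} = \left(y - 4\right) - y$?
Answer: $344$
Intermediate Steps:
$C{\left(y,n \right)} = -7$ ($C{\left(y,n \right)} = -3 + \left(\left(y - 4\right) - y\right) = -3 + \left(\left(-4 + y\right) - y\right) = -3 - 4 = -7$)
$C{\left(13,-2 \right)} + - (-6 - 3) 39 = -7 + - (-6 - 3) 39 = -7 + \left(-1\right) \left(-9\right) 39 = -7 + 9 \cdot 39 = -7 + 351 = 344$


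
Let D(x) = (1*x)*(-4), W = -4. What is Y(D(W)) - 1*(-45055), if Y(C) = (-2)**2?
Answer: 45059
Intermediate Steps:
D(x) = -4*x (D(x) = x*(-4) = -4*x)
Y(C) = 4
Y(D(W)) - 1*(-45055) = 4 - 1*(-45055) = 4 + 45055 = 45059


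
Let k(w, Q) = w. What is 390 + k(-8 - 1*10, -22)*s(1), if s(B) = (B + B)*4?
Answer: 246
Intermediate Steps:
s(B) = 8*B (s(B) = (2*B)*4 = 8*B)
390 + k(-8 - 1*10, -22)*s(1) = 390 + (-8 - 1*10)*(8*1) = 390 + (-8 - 10)*8 = 390 - 18*8 = 390 - 144 = 246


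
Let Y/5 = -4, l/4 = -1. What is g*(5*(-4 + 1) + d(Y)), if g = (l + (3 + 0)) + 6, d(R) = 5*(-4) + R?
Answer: -275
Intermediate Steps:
l = -4 (l = 4*(-1) = -4)
Y = -20 (Y = 5*(-4) = -20)
d(R) = -20 + R
g = 5 (g = (-4 + (3 + 0)) + 6 = (-4 + 3) + 6 = -1 + 6 = 5)
g*(5*(-4 + 1) + d(Y)) = 5*(5*(-4 + 1) + (-20 - 20)) = 5*(5*(-3) - 40) = 5*(-15 - 40) = 5*(-55) = -275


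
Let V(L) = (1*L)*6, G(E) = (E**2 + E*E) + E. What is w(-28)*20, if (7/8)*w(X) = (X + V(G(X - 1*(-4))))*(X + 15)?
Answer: -14019200/7 ≈ -2.0027e+6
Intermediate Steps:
G(E) = E + 2*E**2 (G(E) = (E**2 + E**2) + E = 2*E**2 + E = E + 2*E**2)
V(L) = 6*L (V(L) = L*6 = 6*L)
w(X) = 8*(15 + X)*(X + 6*(4 + X)*(9 + 2*X))/7 (w(X) = 8*((X + 6*((X - 1*(-4))*(1 + 2*(X - 1*(-4)))))*(X + 15))/7 = 8*((X + 6*((X + 4)*(1 + 2*(X + 4))))*(15 + X))/7 = 8*((X + 6*((4 + X)*(1 + 2*(4 + X))))*(15 + X))/7 = 8*((X + 6*((4 + X)*(1 + (8 + 2*X))))*(15 + X))/7 = 8*((X + 6*((4 + X)*(9 + 2*X)))*(15 + X))/7 = 8*((X + 6*(4 + X)*(9 + 2*X))*(15 + X))/7 = 8*((15 + X)*(X + 6*(4 + X)*(9 + 2*X)))/7 = 8*(15 + X)*(X + 6*(4 + X)*(9 + 2*X))/7)
w(-28)*20 = (25920/7 + (96/7)*(-28)**3 + (2264/7)*(-28)**2 + (14088/7)*(-28))*20 = (25920/7 + (96/7)*(-21952) + (2264/7)*784 - 56352)*20 = (25920/7 - 301056 + 253568 - 56352)*20 = -700960/7*20 = -14019200/7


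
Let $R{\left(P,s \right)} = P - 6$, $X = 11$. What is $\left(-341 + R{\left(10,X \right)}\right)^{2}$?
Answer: $113569$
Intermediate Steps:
$R{\left(P,s \right)} = -6 + P$
$\left(-341 + R{\left(10,X \right)}\right)^{2} = \left(-341 + \left(-6 + 10\right)\right)^{2} = \left(-341 + 4\right)^{2} = \left(-337\right)^{2} = 113569$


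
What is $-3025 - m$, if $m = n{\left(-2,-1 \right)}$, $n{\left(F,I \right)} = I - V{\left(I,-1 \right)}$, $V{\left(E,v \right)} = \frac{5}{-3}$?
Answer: $- \frac{9077}{3} \approx -3025.7$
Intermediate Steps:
$V{\left(E,v \right)} = - \frac{5}{3}$ ($V{\left(E,v \right)} = 5 \left(- \frac{1}{3}\right) = - \frac{5}{3}$)
$n{\left(F,I \right)} = \frac{5}{3} + I$ ($n{\left(F,I \right)} = I - - \frac{5}{3} = I + \frac{5}{3} = \frac{5}{3} + I$)
$m = \frac{2}{3}$ ($m = \frac{5}{3} - 1 = \frac{2}{3} \approx 0.66667$)
$-3025 - m = -3025 - \frac{2}{3} = - \frac{9077}{3}$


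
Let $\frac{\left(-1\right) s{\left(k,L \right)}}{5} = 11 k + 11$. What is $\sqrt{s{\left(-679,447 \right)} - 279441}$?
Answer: $i \sqrt{242151} \approx 492.09 i$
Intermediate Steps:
$s{\left(k,L \right)} = -55 - 55 k$ ($s{\left(k,L \right)} = - 5 \left(11 k + 11\right) = - 5 \left(11 + 11 k\right) = -55 - 55 k$)
$\sqrt{s{\left(-679,447 \right)} - 279441} = \sqrt{\left(-55 - -37345\right) - 279441} = \sqrt{\left(-55 + 37345\right) - 279441} = \sqrt{37290 - 279441} = \sqrt{-242151} = i \sqrt{242151}$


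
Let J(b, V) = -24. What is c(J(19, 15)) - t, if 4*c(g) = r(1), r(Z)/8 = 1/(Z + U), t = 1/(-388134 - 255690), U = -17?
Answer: -80477/643824 ≈ -0.12500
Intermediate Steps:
t = -1/643824 (t = 1/(-643824) = -1/643824 ≈ -1.5532e-6)
r(Z) = 8/(-17 + Z) (r(Z) = 8/(Z - 17) = 8/(-17 + Z))
c(g) = -⅛ (c(g) = (8/(-17 + 1))/4 = (8/(-16))/4 = (8*(-1/16))/4 = (¼)*(-½) = -⅛)
c(J(19, 15)) - t = -⅛ - 1*(-1/643824) = -⅛ + 1/643824 = -80477/643824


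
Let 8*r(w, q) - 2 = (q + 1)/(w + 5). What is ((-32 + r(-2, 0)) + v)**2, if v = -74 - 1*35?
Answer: 11404129/576 ≈ 19799.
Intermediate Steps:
r(w, q) = 1/4 + (1 + q)/(8*(5 + w)) (r(w, q) = 1/4 + ((q + 1)/(w + 5))/8 = 1/4 + ((1 + q)/(5 + w))/8 = 1/4 + (1 + q)/(8*(5 + w)))
v = -109 (v = -74 - 35 = -109)
((-32 + r(-2, 0)) + v)**2 = ((-32 + (11 + 0 + 2*(-2))/(8*(5 - 2))) - 109)**2 = ((-32 + (1/8)*(11 + 0 - 4)/3) - 109)**2 = ((-32 + (1/8)*(1/3)*7) - 109)**2 = ((-32 + 7/24) - 109)**2 = (-761/24 - 109)**2 = (-3377/24)**2 = 11404129/576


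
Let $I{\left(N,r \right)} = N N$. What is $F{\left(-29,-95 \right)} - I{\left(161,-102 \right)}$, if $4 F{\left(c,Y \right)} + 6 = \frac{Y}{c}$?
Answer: $- \frac{3006915}{116} \approx -25922.0$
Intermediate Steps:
$I{\left(N,r \right)} = N^{2}$
$F{\left(c,Y \right)} = - \frac{3}{2} + \frac{Y}{4 c}$ ($F{\left(c,Y \right)} = - \frac{3}{2} + \frac{Y \frac{1}{c}}{4} = - \frac{3}{2} + \frac{Y}{4 c}$)
$F{\left(-29,-95 \right)} - I{\left(161,-102 \right)} = \frac{-95 - -174}{4 \left(-29\right)} - 161^{2} = \frac{1}{4} \left(- \frac{1}{29}\right) \left(-95 + 174\right) - 25921 = \frac{1}{4} \left(- \frac{1}{29}\right) 79 - 25921 = - \frac{79}{116} - 25921 = - \frac{3006915}{116}$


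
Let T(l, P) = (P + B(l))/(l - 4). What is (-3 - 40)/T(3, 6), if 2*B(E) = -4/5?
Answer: 215/28 ≈ 7.6786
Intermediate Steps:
B(E) = -2/5 (B(E) = (-4/5)/2 = (-4*1/5)/2 = (1/2)*(-4/5) = -2/5)
T(l, P) = (-2/5 + P)/(-4 + l) (T(l, P) = (P - 2/5)/(l - 4) = (-2/5 + P)/(-4 + l))
(-3 - 40)/T(3, 6) = (-3 - 40)/(((-2/5 + 6)/(-4 + 3))) = -43/((28/5)/(-1)) = -43/(-1*28/5) = -43/(-28/5) = -5/28*(-43) = 215/28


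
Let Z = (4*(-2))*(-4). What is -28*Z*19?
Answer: -17024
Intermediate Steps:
Z = 32 (Z = -8*(-4) = 32)
-28*Z*19 = -28*32*19 = -896*19 = -17024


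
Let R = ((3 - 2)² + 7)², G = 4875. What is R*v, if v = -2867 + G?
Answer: 128512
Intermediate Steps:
v = 2008 (v = -2867 + 4875 = 2008)
R = 64 (R = (1² + 7)² = (1 + 7)² = 8² = 64)
R*v = 64*2008 = 128512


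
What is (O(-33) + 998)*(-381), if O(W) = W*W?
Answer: -795147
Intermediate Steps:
O(W) = W²
(O(-33) + 998)*(-381) = ((-33)² + 998)*(-381) = (1089 + 998)*(-381) = 2087*(-381) = -795147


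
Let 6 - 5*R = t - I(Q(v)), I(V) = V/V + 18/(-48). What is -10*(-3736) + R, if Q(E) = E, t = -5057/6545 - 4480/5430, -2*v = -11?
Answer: 5311234247443/142157400 ≈ 37362.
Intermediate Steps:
v = 11/2 (v = -½*(-11) = 11/2 ≈ 5.5000)
t = -5678111/3553935 (t = -5057*1/6545 - 4480*1/5430 = -5057/6545 - 448/543 = -5678111/3553935 ≈ -1.5977)
I(V) = 5/8 (I(V) = 1 + 18*(-1/48) = 1 - 3/8 = 5/8)
R = 233783443/142157400 (R = 6/5 - (-5678111/3553935 - 1*5/8)/5 = 6/5 - (-5678111/3553935 - 5/8)/5 = 6/5 - ⅕*(-63194563/28431480) = 6/5 + 63194563/142157400 = 233783443/142157400 ≈ 1.6445)
-10*(-3736) + R = -10*(-3736) + 233783443/142157400 = 37360 + 233783443/142157400 = 5311234247443/142157400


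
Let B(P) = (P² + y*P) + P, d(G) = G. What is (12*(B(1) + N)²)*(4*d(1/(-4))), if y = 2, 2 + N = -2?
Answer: 0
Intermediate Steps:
N = -4 (N = -2 - 2 = -4)
B(P) = P² + 3*P (B(P) = (P² + 2*P) + P = P² + 3*P)
(12*(B(1) + N)²)*(4*d(1/(-4))) = (12*(1*(3 + 1) - 4)²)*(4/(-4)) = (12*(1*4 - 4)²)*(4*(-¼)) = (12*(4 - 4)²)*(-1) = (12*0²)*(-1) = (12*0)*(-1) = 0*(-1) = 0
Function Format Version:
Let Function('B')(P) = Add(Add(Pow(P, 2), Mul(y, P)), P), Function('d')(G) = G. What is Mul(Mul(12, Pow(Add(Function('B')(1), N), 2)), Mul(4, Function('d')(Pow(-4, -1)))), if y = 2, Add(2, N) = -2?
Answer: 0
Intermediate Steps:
N = -4 (N = Add(-2, -2) = -4)
Function('B')(P) = Add(Pow(P, 2), Mul(3, P)) (Function('B')(P) = Add(Add(Pow(P, 2), Mul(2, P)), P) = Add(Pow(P, 2), Mul(3, P)))
Mul(Mul(12, Pow(Add(Function('B')(1), N), 2)), Mul(4, Function('d')(Pow(-4, -1)))) = Mul(Mul(12, Pow(Add(Mul(1, Add(3, 1)), -4), 2)), Mul(4, Pow(-4, -1))) = Mul(Mul(12, Pow(Add(Mul(1, 4), -4), 2)), Mul(4, Rational(-1, 4))) = Mul(Mul(12, Pow(Add(4, -4), 2)), -1) = Mul(Mul(12, Pow(0, 2)), -1) = Mul(Mul(12, 0), -1) = Mul(0, -1) = 0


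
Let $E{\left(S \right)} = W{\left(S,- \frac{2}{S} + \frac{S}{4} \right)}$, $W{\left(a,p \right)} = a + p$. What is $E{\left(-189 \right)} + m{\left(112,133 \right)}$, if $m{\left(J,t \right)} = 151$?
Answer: $- \frac{64441}{756} \approx -85.239$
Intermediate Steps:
$E{\left(S \right)} = - \frac{2}{S} + \frac{5 S}{4}$ ($E{\left(S \right)} = S + \left(- \frac{2}{S} + \frac{S}{4}\right) = - \frac{2}{S} + \frac{5 S}{4}$)
$E{\left(-189 \right)} + m{\left(112,133 \right)} = \left(- \frac{2}{-189} + \frac{5}{4} \left(-189\right)\right) + 151 = \left(\left(-2\right) \left(- \frac{1}{189}\right) - \frac{945}{4}\right) + 151 = \left(\frac{2}{189} - \frac{945}{4}\right) + 151 = - \frac{178597}{756} + 151 = - \frac{64441}{756}$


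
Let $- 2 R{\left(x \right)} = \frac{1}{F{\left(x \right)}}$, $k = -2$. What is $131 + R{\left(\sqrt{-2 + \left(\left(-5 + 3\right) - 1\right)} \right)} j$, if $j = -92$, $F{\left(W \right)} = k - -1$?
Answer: $85$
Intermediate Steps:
$F{\left(W \right)} = -1$ ($F{\left(W \right)} = -2 - -1 = -2 + 1 = -1$)
$R{\left(x \right)} = \frac{1}{2}$ ($R{\left(x \right)} = - \frac{1}{2 \left(-1\right)} = \left(- \frac{1}{2}\right) \left(-1\right) = \frac{1}{2}$)
$131 + R{\left(\sqrt{-2 + \left(\left(-5 + 3\right) - 1\right)} \right)} j = 131 + \frac{1}{2} \left(-92\right) = 131 - 46 = 85$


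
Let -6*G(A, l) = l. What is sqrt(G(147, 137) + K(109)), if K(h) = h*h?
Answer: 13*sqrt(2526)/6 ≈ 108.90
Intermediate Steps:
G(A, l) = -l/6
K(h) = h**2
sqrt(G(147, 137) + K(109)) = sqrt(-1/6*137 + 109**2) = sqrt(-137/6 + 11881) = sqrt(71149/6) = 13*sqrt(2526)/6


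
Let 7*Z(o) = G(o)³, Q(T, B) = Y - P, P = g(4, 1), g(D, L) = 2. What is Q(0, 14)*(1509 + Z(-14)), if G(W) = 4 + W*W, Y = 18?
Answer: 128169008/7 ≈ 1.8310e+7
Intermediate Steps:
P = 2
G(W) = 4 + W²
Q(T, B) = 16 (Q(T, B) = 18 - 1*2 = 18 - 2 = 16)
Z(o) = (4 + o²)³/7
Q(0, 14)*(1509 + Z(-14)) = 16*(1509 + (4 + (-14)²)³/7) = 16*(1509 + (4 + 196)³/7) = 16*(1509 + (⅐)*200³) = 16*(1509 + (⅐)*8000000) = 16*(1509 + 8000000/7) = 16*(8010563/7) = 128169008/7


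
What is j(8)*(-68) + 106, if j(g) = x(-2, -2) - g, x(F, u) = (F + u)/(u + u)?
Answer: 582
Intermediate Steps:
x(F, u) = (F + u)/(2*u) (x(F, u) = (F + u)/((2*u)) = (F + u)*(1/(2*u)) = (F + u)/(2*u))
j(g) = 1 - g (j(g) = (½)*(-2 - 2)/(-2) - g = (½)*(-½)*(-4) - g = 1 - g)
j(8)*(-68) + 106 = (1 - 1*8)*(-68) + 106 = (1 - 8)*(-68) + 106 = -7*(-68) + 106 = 476 + 106 = 582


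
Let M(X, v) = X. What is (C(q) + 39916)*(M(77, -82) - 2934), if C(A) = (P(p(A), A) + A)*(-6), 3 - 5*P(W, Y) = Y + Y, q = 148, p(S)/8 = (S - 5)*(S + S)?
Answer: -562537586/5 ≈ -1.1251e+8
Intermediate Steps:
p(S) = 16*S*(-5 + S) (p(S) = 8*((S - 5)*(S + S)) = 8*((-5 + S)*(2*S)) = 8*(2*S*(-5 + S)) = 16*S*(-5 + S))
P(W, Y) = ⅗ - 2*Y/5 (P(W, Y) = ⅗ - (Y + Y)/5 = ⅗ - 2*Y/5)
C(A) = -18/5 - 18*A/5 (C(A) = ((⅗ - 2*A/5) + A)*(-6) = (⅗ + 3*A/5)*(-6) = -18/5 - 18*A/5)
(C(q) + 39916)*(M(77, -82) - 2934) = ((-18/5 - 18/5*148) + 39916)*(77 - 2934) = ((-18/5 - 2664/5) + 39916)*(-2857) = (-2682/5 + 39916)*(-2857) = (196898/5)*(-2857) = -562537586/5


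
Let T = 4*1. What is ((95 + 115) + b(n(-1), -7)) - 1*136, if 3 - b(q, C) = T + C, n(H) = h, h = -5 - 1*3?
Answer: 80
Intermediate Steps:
h = -8 (h = -5 - 3 = -8)
T = 4
n(H) = -8
b(q, C) = -1 - C (b(q, C) = 3 - (4 + C) = 3 + (-4 - C) = -1 - C)
((95 + 115) + b(n(-1), -7)) - 1*136 = ((95 + 115) + (-1 - 1*(-7))) - 1*136 = (210 + (-1 + 7)) - 136 = (210 + 6) - 136 = 216 - 136 = 80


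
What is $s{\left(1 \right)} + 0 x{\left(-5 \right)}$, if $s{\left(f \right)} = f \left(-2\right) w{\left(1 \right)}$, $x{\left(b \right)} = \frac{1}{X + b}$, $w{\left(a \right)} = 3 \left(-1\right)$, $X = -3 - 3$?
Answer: $6$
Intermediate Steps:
$X = -6$ ($X = -3 - 3 = -6$)
$w{\left(a \right)} = -3$
$x{\left(b \right)} = \frac{1}{-6 + b}$
$s{\left(f \right)} = 6 f$ ($s{\left(f \right)} = f \left(-2\right) \left(-3\right) = - 2 f \left(-3\right) = 6 f$)
$s{\left(1 \right)} + 0 x{\left(-5 \right)} = 6 \cdot 1 + \frac{0}{-6 - 5} = 6 + \frac{0}{-11} = 6 + 0 \left(- \frac{1}{11}\right) = 6 + 0 = 6$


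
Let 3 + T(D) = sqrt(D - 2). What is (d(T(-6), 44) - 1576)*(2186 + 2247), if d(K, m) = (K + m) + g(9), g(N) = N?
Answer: -6764758 + 8866*I*sqrt(2) ≈ -6.7648e+6 + 12538.0*I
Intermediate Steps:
T(D) = -3 + sqrt(-2 + D) (T(D) = -3 + sqrt(D - 2) = -3 + sqrt(-2 + D))
d(K, m) = 9 + K + m (d(K, m) = (K + m) + 9 = 9 + K + m)
(d(T(-6), 44) - 1576)*(2186 + 2247) = ((9 + (-3 + sqrt(-2 - 6)) + 44) - 1576)*(2186 + 2247) = ((9 + (-3 + sqrt(-8)) + 44) - 1576)*4433 = ((9 + (-3 + 2*I*sqrt(2)) + 44) - 1576)*4433 = ((50 + 2*I*sqrt(2)) - 1576)*4433 = (-1526 + 2*I*sqrt(2))*4433 = -6764758 + 8866*I*sqrt(2)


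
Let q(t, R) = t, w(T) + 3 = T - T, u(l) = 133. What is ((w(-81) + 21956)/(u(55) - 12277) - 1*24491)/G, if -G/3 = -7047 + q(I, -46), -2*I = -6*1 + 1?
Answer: -297440657/256645224 ≈ -1.1590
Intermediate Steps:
I = 5/2 (I = -(-6*1 + 1)/2 = -(-6 + 1)/2 = -1/2*(-5) = 5/2 ≈ 2.5000)
w(T) = -3 (w(T) = -3 + (T - T) = -3 + 0 = -3)
G = 42267/2 (G = -3*(-7047 + 5/2) = -3*(-14089/2) = 42267/2 ≈ 21134.)
((w(-81) + 21956)/(u(55) - 12277) - 1*24491)/G = ((-3 + 21956)/(133 - 12277) - 1*24491)/(42267/2) = (21953/(-12144) - 24491)*(2/42267) = (21953*(-1/12144) - 24491)*(2/42267) = (-21953/12144 - 24491)*(2/42267) = -297440657/12144*2/42267 = -297440657/256645224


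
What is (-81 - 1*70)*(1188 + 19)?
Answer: -182257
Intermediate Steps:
(-81 - 1*70)*(1188 + 19) = (-81 - 70)*1207 = -151*1207 = -182257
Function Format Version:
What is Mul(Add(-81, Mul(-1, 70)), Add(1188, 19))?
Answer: -182257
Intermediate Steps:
Mul(Add(-81, Mul(-1, 70)), Add(1188, 19)) = Mul(Add(-81, -70), 1207) = Mul(-151, 1207) = -182257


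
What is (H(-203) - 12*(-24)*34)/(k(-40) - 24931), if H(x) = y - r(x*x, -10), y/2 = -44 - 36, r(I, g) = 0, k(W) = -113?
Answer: -2408/6261 ≈ -0.38460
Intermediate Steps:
y = -160 (y = 2*(-44 - 36) = 2*(-80) = -160)
H(x) = -160 (H(x) = -160 - 1*0 = -160 + 0 = -160)
(H(-203) - 12*(-24)*34)/(k(-40) - 24931) = (-160 - 12*(-24)*34)/(-113 - 24931) = (-160 + 288*34)/(-25044) = (-160 + 9792)*(-1/25044) = 9632*(-1/25044) = -2408/6261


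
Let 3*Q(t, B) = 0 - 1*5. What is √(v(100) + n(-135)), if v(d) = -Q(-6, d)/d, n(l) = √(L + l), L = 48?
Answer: √(15 + 900*I*√87)/30 ≈ 2.1615 + 2.1576*I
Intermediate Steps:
Q(t, B) = -5/3 (Q(t, B) = (0 - 1*5)/3 = (0 - 5)/3 = (⅓)*(-5) = -5/3)
n(l) = √(48 + l)
v(d) = 5/(3*d) (v(d) = -(-5)/(3*d) = 5/(3*d))
√(v(100) + n(-135)) = √((5/3)/100 + √(48 - 135)) = √((5/3)*(1/100) + √(-87)) = √(1/60 + I*√87)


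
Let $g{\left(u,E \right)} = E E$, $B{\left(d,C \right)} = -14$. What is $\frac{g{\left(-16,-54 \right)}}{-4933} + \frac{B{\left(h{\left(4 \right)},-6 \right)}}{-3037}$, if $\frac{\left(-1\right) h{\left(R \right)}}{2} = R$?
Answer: $- \frac{8786830}{14981521} \approx -0.58651$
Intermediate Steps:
$h{\left(R \right)} = - 2 R$
$g{\left(u,E \right)} = E^{2}$
$\frac{g{\left(-16,-54 \right)}}{-4933} + \frac{B{\left(h{\left(4 \right)},-6 \right)}}{-3037} = \frac{\left(-54\right)^{2}}{-4933} - \frac{14}{-3037} = 2916 \left(- \frac{1}{4933}\right) - - \frac{14}{3037} = - \frac{2916}{4933} + \frac{14}{3037} = - \frac{8786830}{14981521}$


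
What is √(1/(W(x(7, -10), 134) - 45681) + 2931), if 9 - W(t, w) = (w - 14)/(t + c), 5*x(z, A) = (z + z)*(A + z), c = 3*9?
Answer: √367317794628022/354008 ≈ 54.139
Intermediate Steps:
c = 27
x(z, A) = 2*z*(A + z)/5 (x(z, A) = ((z + z)*(A + z))/5 = ((2*z)*(A + z))/5 = (2*z*(A + z))/5 = 2*z*(A + z)/5)
W(t, w) = 9 - (-14 + w)/(27 + t) (W(t, w) = 9 - (w - 14)/(t + 27) = 9 - (-14 + w)/(27 + t))
√(1/(W(x(7, -10), 134) - 45681) + 2931) = √(1/((257 - 1*134 + 9*((⅖)*7*(-10 + 7)))/(27 + (⅖)*7*(-10 + 7)) - 45681) + 2931) = √(1/((257 - 134 + 9*((⅖)*7*(-3)))/(27 + (⅖)*7*(-3)) - 45681) + 2931) = √(1/((257 - 134 + 9*(-42/5))/(27 - 42/5) - 45681) + 2931) = √(1/((257 - 134 - 378/5)/(93/5) - 45681) + 2931) = √(1/((5/93)*(237/5) - 45681) + 2931) = √(1/(79/31 - 45681) + 2931) = √(1/(-1416032/31) + 2931) = √(-31/1416032 + 2931) = √(4150389761/1416032) = √367317794628022/354008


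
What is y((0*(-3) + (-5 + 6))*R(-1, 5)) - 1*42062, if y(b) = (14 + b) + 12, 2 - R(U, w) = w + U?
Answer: -42038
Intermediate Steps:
R(U, w) = 2 - U - w (R(U, w) = 2 - (w + U) = 2 - (U + w) = 2 + (-U - w) = 2 - U - w)
y(b) = 26 + b
y((0*(-3) + (-5 + 6))*R(-1, 5)) - 1*42062 = (26 + (0*(-3) + (-5 + 6))*(2 - 1*(-1) - 1*5)) - 1*42062 = (26 + (0 + 1)*(2 + 1 - 5)) - 42062 = (26 + 1*(-2)) - 42062 = (26 - 2) - 42062 = 24 - 42062 = -42038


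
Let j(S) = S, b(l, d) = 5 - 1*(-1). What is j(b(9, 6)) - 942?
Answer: -936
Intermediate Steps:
b(l, d) = 6 (b(l, d) = 5 + 1 = 6)
j(b(9, 6)) - 942 = 6 - 942 = -936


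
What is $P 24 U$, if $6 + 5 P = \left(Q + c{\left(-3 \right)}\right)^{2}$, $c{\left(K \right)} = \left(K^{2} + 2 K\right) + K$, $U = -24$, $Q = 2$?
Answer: $\frac{1152}{5} \approx 230.4$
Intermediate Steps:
$c{\left(K \right)} = K^{2} + 3 K$
$P = - \frac{2}{5}$ ($P = - \frac{6}{5} + \frac{\left(2 - 3 \left(3 - 3\right)\right)^{2}}{5} = - \frac{6}{5} + \frac{\left(2 - 0\right)^{2}}{5} = - \frac{6}{5} + \frac{\left(2 + 0\right)^{2}}{5} = - \frac{6}{5} + \frac{2^{2}}{5} = - \frac{6}{5} + \frac{1}{5} \cdot 4 = - \frac{6}{5} + \frac{4}{5} = - \frac{2}{5} \approx -0.4$)
$P 24 U = \left(- \frac{2}{5}\right) 24 \left(-24\right) = \left(- \frac{48}{5}\right) \left(-24\right) = \frac{1152}{5}$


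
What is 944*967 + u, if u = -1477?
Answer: 911371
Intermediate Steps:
944*967 + u = 944*967 - 1477 = 912848 - 1477 = 911371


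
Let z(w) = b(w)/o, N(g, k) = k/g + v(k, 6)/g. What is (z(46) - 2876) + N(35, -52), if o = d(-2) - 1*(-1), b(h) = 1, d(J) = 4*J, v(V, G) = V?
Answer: -100769/35 ≈ -2879.1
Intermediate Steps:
o = -7 (o = 4*(-2) - 1*(-1) = -8 + 1 = -7)
N(g, k) = 2*k/g (N(g, k) = k/g + k/g = 2*k/g)
z(w) = -⅐ (z(w) = 1/(-7) = 1*(-⅐) = -⅐)
(z(46) - 2876) + N(35, -52) = (-⅐ - 2876) + 2*(-52)/35 = -20133/7 + 2*(-52)*(1/35) = -20133/7 - 104/35 = -100769/35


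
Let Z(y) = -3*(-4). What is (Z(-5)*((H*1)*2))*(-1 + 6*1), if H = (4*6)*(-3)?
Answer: -8640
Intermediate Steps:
H = -72 (H = 24*(-3) = -72)
Z(y) = 12
(Z(-5)*((H*1)*2))*(-1 + 6*1) = (12*(-72*1*2))*(-1 + 6*1) = (12*(-72*2))*(-1 + 6) = (12*(-144))*5 = -1728*5 = -8640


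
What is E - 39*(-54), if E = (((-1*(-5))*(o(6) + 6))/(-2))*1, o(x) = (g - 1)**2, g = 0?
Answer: 4177/2 ≈ 2088.5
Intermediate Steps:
o(x) = 1 (o(x) = (0 - 1)**2 = (-1)**2 = 1)
E = -35/2 (E = (((-1*(-5))*(1 + 6))/(-2))*1 = ((5*7)*(-1/2))*1 = (35*(-1/2))*1 = -35/2*1 = -35/2 ≈ -17.500)
E - 39*(-54) = -35/2 - 39*(-54) = -35/2 + 2106 = 4177/2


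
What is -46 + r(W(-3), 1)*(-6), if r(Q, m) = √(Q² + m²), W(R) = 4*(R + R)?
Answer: -46 - 6*√577 ≈ -190.13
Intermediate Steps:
W(R) = 8*R (W(R) = 4*(2*R) = 8*R)
-46 + r(W(-3), 1)*(-6) = -46 + √((8*(-3))² + 1²)*(-6) = -46 + √((-24)² + 1)*(-6) = -46 + √(576 + 1)*(-6) = -46 + √577*(-6) = -46 - 6*√577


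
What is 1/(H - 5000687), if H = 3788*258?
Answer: -1/4023383 ≈ -2.4855e-7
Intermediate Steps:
H = 977304
1/(H - 5000687) = 1/(977304 - 5000687) = 1/(-4023383) = -1/4023383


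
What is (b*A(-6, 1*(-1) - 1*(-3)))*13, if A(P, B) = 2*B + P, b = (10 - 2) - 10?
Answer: 52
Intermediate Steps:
b = -2 (b = 8 - 10 = -2)
A(P, B) = P + 2*B
(b*A(-6, 1*(-1) - 1*(-3)))*13 = -2*(-6 + 2*(1*(-1) - 1*(-3)))*13 = -2*(-6 + 2*(-1 + 3))*13 = -2*(-6 + 2*2)*13 = -2*(-6 + 4)*13 = -2*(-2)*13 = 4*13 = 52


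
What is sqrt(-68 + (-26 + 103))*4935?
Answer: 14805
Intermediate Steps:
sqrt(-68 + (-26 + 103))*4935 = sqrt(-68 + 77)*4935 = sqrt(9)*4935 = 3*4935 = 14805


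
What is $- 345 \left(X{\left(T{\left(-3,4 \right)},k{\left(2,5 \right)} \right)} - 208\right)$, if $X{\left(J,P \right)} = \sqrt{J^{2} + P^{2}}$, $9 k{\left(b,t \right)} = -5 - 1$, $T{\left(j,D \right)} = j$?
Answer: $71760 - 115 \sqrt{85} \approx 70700.0$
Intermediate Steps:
$k{\left(b,t \right)} = - \frac{2}{3}$ ($k{\left(b,t \right)} = \frac{-5 - 1}{9} = \frac{1}{9} \left(-6\right) = - \frac{2}{3}$)
$- 345 \left(X{\left(T{\left(-3,4 \right)},k{\left(2,5 \right)} \right)} - 208\right) = - 345 \left(\sqrt{\left(-3\right)^{2} + \left(- \frac{2}{3}\right)^{2}} - 208\right) = - 345 \left(\sqrt{9 + \frac{4}{9}} - 208\right) = - 345 \left(\sqrt{\frac{85}{9}} - 208\right) = - 345 \left(\frac{\sqrt{85}}{3} - 208\right) = - 345 \left(-208 + \frac{\sqrt{85}}{3}\right) = 71760 - 115 \sqrt{85}$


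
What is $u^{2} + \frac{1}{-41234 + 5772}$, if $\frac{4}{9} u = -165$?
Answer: $\frac{39100844467}{283696} \approx 1.3783 \cdot 10^{5}$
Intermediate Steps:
$u = - \frac{1485}{4}$ ($u = \frac{9}{4} \left(-165\right) = - \frac{1485}{4} \approx -371.25$)
$u^{2} + \frac{1}{-41234 + 5772} = \left(- \frac{1485}{4}\right)^{2} + \frac{1}{-41234 + 5772} = \frac{2205225}{16} + \frac{1}{-35462} = \frac{2205225}{16} - \frac{1}{35462} = \frac{39100844467}{283696}$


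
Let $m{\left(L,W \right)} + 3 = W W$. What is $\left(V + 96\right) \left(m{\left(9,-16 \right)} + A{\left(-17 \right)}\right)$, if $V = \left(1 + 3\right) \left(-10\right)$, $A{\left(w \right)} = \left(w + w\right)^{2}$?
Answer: $78904$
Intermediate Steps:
$m{\left(L,W \right)} = -3 + W^{2}$ ($m{\left(L,W \right)} = -3 + W W = -3 + W^{2}$)
$A{\left(w \right)} = 4 w^{2}$ ($A{\left(w \right)} = \left(2 w\right)^{2} = 4 w^{2}$)
$V = -40$ ($V = 4 \left(-10\right) = -40$)
$\left(V + 96\right) \left(m{\left(9,-16 \right)} + A{\left(-17 \right)}\right) = \left(-40 + 96\right) \left(\left(-3 + \left(-16\right)^{2}\right) + 4 \left(-17\right)^{2}\right) = 56 \left(\left(-3 + 256\right) + 4 \cdot 289\right) = 56 \left(253 + 1156\right) = 56 \cdot 1409 = 78904$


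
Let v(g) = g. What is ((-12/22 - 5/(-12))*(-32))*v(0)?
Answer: 0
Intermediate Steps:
((-12/22 - 5/(-12))*(-32))*v(0) = ((-12/22 - 5/(-12))*(-32))*0 = ((-12*1/22 - 5*(-1/12))*(-32))*0 = ((-6/11 + 5/12)*(-32))*0 = -17/132*(-32)*0 = (136/33)*0 = 0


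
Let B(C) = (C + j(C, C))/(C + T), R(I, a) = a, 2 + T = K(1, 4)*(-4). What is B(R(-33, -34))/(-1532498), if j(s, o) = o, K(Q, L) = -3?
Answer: -17/9194988 ≈ -1.8488e-6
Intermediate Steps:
T = 10 (T = -2 - 3*(-4) = -2 + 12 = 10)
B(C) = 2*C/(10 + C) (B(C) = (C + C)/(C + 10) = (2*C)/(10 + C) = 2*C/(10 + C))
B(R(-33, -34))/(-1532498) = (2*(-34)/(10 - 34))/(-1532498) = (2*(-34)/(-24))*(-1/1532498) = (2*(-34)*(-1/24))*(-1/1532498) = (17/6)*(-1/1532498) = -17/9194988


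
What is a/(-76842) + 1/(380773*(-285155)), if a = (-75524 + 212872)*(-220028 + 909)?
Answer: 1633877597573351943469/4171726238717115 ≈ 3.9166e+5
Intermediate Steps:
a = -30095556412 (a = 137348*(-219119) = -30095556412)
a/(-76842) + 1/(380773*(-285155)) = -30095556412/(-76842) + 1/(380773*(-285155)) = -30095556412*(-1/76842) + (1/380773)*(-1/285155) = 15047778206/38421 - 1/108579324815 = 1633877597573351943469/4171726238717115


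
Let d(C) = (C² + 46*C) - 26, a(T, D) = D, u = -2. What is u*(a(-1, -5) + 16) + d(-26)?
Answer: -568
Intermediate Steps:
d(C) = -26 + C² + 46*C
u*(a(-1, -5) + 16) + d(-26) = -2*(-5 + 16) + (-26 + (-26)² + 46*(-26)) = -2*11 + (-26 + 676 - 1196) = -22 - 546 = -568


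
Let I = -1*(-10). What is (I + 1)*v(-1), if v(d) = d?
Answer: -11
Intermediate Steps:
I = 10
(I + 1)*v(-1) = (10 + 1)*(-1) = 11*(-1) = -11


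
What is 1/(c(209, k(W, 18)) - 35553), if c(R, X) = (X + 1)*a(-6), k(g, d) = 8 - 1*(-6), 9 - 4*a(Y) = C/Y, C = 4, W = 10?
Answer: -4/142067 ≈ -2.8156e-5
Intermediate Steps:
a(Y) = 9/4 - 1/Y
k(g, d) = 14 (k(g, d) = 8 + 6 = 14)
c(R, X) = 29/12 + 29*X/12 (c(R, X) = (X + 1)*(9/4 - 1/(-6)) = (1 + X)*(9/4 - 1*(-1/6)) = (1 + X)*(9/4 + 1/6) = (1 + X)*(29/12) = 29/12 + 29*X/12)
1/(c(209, k(W, 18)) - 35553) = 1/((29/12 + (29/12)*14) - 35553) = 1/((29/12 + 203/6) - 35553) = 1/(145/4 - 35553) = 1/(-142067/4) = -4/142067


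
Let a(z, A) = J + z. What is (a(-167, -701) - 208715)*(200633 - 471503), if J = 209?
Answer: 56523255510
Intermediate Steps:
a(z, A) = 209 + z
(a(-167, -701) - 208715)*(200633 - 471503) = ((209 - 167) - 208715)*(200633 - 471503) = (42 - 208715)*(-270870) = -208673*(-270870) = 56523255510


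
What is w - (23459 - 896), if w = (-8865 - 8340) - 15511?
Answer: -55279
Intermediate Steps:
w = -32716 (w = -17205 - 15511 = -32716)
w - (23459 - 896) = -32716 - (23459 - 896) = -32716 - 1*22563 = -32716 - 22563 = -55279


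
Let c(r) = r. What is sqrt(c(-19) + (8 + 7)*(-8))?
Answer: I*sqrt(139) ≈ 11.79*I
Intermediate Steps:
sqrt(c(-19) + (8 + 7)*(-8)) = sqrt(-19 + (8 + 7)*(-8)) = sqrt(-19 + 15*(-8)) = sqrt(-19 - 120) = sqrt(-139) = I*sqrt(139)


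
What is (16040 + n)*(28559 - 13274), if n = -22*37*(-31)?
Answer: 630873090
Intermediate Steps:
n = 25234 (n = -814*(-31) = 25234)
(16040 + n)*(28559 - 13274) = (16040 + 25234)*(28559 - 13274) = 41274*15285 = 630873090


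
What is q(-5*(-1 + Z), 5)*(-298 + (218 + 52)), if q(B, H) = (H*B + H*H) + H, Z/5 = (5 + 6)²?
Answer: 421960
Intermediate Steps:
Z = 605 (Z = 5*(5 + 6)² = 5*11² = 5*121 = 605)
q(B, H) = H + H² + B*H (q(B, H) = (B*H + H²) + H = (H² + B*H) + H = H + H² + B*H)
q(-5*(-1 + Z), 5)*(-298 + (218 + 52)) = (5*(1 - 5*(-1 + 605) + 5))*(-298 + (218 + 52)) = (5*(1 - 5*604 + 5))*(-298 + 270) = (5*(1 - 3020 + 5))*(-28) = (5*(-3014))*(-28) = -15070*(-28) = 421960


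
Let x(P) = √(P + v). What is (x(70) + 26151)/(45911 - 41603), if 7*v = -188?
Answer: 8717/1436 + √2114/30156 ≈ 6.0719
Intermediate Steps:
v = -188/7 (v = (⅐)*(-188) = -188/7 ≈ -26.857)
x(P) = √(-188/7 + P) (x(P) = √(P - 188/7) = √(-188/7 + P))
(x(70) + 26151)/(45911 - 41603) = (√(-1316 + 49*70)/7 + 26151)/(45911 - 41603) = (√(-1316 + 3430)/7 + 26151)/4308 = (√2114/7 + 26151)*(1/4308) = (26151 + √2114/7)*(1/4308) = 8717/1436 + √2114/30156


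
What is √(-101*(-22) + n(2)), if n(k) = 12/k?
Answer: 2*√557 ≈ 47.202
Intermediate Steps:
√(-101*(-22) + n(2)) = √(-101*(-22) + 12/2) = √(2222 + 12*(½)) = √(2222 + 6) = √2228 = 2*√557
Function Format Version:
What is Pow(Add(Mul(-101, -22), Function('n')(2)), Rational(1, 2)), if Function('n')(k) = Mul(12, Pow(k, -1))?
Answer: Mul(2, Pow(557, Rational(1, 2))) ≈ 47.202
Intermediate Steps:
Pow(Add(Mul(-101, -22), Function('n')(2)), Rational(1, 2)) = Pow(Add(Mul(-101, -22), Mul(12, Pow(2, -1))), Rational(1, 2)) = Pow(Add(2222, Mul(12, Rational(1, 2))), Rational(1, 2)) = Pow(Add(2222, 6), Rational(1, 2)) = Pow(2228, Rational(1, 2)) = Mul(2, Pow(557, Rational(1, 2)))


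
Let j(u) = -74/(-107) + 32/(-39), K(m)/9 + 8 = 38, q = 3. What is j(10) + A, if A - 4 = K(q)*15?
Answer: 16916804/4173 ≈ 4053.9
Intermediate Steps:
K(m) = 270 (K(m) = -72 + 9*38 = -72 + 342 = 270)
j(u) = -538/4173 (j(u) = -74*(-1/107) + 32*(-1/39) = 74/107 - 32/39 = -538/4173)
A = 4054 (A = 4 + 270*15 = 4 + 4050 = 4054)
j(10) + A = -538/4173 + 4054 = 16916804/4173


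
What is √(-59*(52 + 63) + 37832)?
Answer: √31047 ≈ 176.20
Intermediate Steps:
√(-59*(52 + 63) + 37832) = √(-59*115 + 37832) = √(-6785 + 37832) = √31047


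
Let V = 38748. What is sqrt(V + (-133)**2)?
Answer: sqrt(56437) ≈ 237.56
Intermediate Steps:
sqrt(V + (-133)**2) = sqrt(38748 + (-133)**2) = sqrt(38748 + 17689) = sqrt(56437)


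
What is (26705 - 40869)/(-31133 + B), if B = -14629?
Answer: 7082/22881 ≈ 0.30951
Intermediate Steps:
(26705 - 40869)/(-31133 + B) = (26705 - 40869)/(-31133 - 14629) = -14164/(-45762) = -14164*(-1/45762) = 7082/22881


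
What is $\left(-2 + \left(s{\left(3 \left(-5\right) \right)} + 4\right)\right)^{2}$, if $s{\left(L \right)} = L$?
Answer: $169$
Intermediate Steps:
$\left(-2 + \left(s{\left(3 \left(-5\right) \right)} + 4\right)\right)^{2} = \left(-2 + \left(3 \left(-5\right) + 4\right)\right)^{2} = \left(-2 + \left(-15 + 4\right)\right)^{2} = \left(-2 - 11\right)^{2} = \left(-13\right)^{2} = 169$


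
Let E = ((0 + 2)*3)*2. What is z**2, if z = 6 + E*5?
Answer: 4356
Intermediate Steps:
E = 12 (E = (2*3)*2 = 6*2 = 12)
z = 66 (z = 6 + 12*5 = 6 + 60 = 66)
z**2 = 66**2 = 4356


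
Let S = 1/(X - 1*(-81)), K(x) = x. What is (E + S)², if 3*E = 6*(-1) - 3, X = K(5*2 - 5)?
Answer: 66049/7396 ≈ 8.9304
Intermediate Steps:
X = 5 (X = 5*2 - 5 = 10 - 5 = 5)
E = -3 (E = (6*(-1) - 3)/3 = (-6 - 3)/3 = (⅓)*(-9) = -3)
S = 1/86 (S = 1/(5 - 1*(-81)) = 1/(5 + 81) = 1/86 ≈ 0.011628)
(E + S)² = (-3 + 1/86)² = (-257/86)² = 66049/7396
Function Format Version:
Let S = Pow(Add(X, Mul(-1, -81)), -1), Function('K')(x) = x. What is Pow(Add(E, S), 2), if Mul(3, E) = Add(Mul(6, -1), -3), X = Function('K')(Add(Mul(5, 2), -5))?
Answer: Rational(66049, 7396) ≈ 8.9304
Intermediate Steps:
X = 5 (X = Add(Mul(5, 2), -5) = Add(10, -5) = 5)
E = -3 (E = Mul(Rational(1, 3), Add(Mul(6, -1), -3)) = Mul(Rational(1, 3), Add(-6, -3)) = Mul(Rational(1, 3), -9) = -3)
S = Rational(1, 86) (S = Pow(Add(5, Mul(-1, -81)), -1) = Pow(Add(5, 81), -1) = Pow(86, -1) = Rational(1, 86) ≈ 0.011628)
Pow(Add(E, S), 2) = Pow(Add(-3, Rational(1, 86)), 2) = Pow(Rational(-257, 86), 2) = Rational(66049, 7396)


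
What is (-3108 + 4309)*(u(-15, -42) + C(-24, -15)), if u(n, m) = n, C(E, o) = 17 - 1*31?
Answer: -34829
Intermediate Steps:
C(E, o) = -14 (C(E, o) = 17 - 31 = -14)
(-3108 + 4309)*(u(-15, -42) + C(-24, -15)) = (-3108 + 4309)*(-15 - 14) = 1201*(-29) = -34829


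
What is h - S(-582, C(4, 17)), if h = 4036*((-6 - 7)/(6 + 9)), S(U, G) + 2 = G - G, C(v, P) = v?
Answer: -52438/15 ≈ -3495.9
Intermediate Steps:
S(U, G) = -2 (S(U, G) = -2 + (G - G) = -2 + 0 = -2)
h = -52468/15 (h = 4036*(-13/15) = -52468/15 ≈ -3497.9)
h - S(-582, C(4, 17)) = -52468/15 - 1*(-2) = -52468/15 + 2 = -52438/15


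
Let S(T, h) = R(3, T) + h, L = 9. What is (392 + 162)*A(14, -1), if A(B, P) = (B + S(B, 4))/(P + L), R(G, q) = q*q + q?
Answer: 15789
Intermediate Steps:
R(G, q) = q + q**2 (R(G, q) = q**2 + q = q + q**2)
S(T, h) = h + T*(1 + T) (S(T, h) = T*(1 + T) + h = h + T*(1 + T))
A(B, P) = (4 + B + B*(1 + B))/(9 + P) (A(B, P) = (B + (4 + B*(1 + B)))/(P + 9) = (4 + B + B*(1 + B))/(9 + P))
(392 + 162)*A(14, -1) = (392 + 162)*((4 + 14 + 14*(1 + 14))/(9 - 1)) = 554*((4 + 14 + 14*15)/8) = 554*((4 + 14 + 210)/8) = 554*((1/8)*228) = 554*(57/2) = 15789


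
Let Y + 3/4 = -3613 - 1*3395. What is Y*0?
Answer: 0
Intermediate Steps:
Y = -28035/4 (Y = -¾ + (-3613 - 1*3395) = -¾ + (-3613 - 3395) = -¾ - 7008 = -28035/4 ≈ -7008.8)
Y*0 = -28035/4*0 = 0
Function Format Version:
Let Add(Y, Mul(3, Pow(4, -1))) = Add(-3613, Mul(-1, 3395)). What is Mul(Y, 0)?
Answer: 0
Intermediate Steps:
Y = Rational(-28035, 4) (Y = Add(Rational(-3, 4), Add(-3613, Mul(-1, 3395))) = Add(Rational(-3, 4), Add(-3613, -3395)) = Add(Rational(-3, 4), -7008) = Rational(-28035, 4) ≈ -7008.8)
Mul(Y, 0) = Mul(Rational(-28035, 4), 0) = 0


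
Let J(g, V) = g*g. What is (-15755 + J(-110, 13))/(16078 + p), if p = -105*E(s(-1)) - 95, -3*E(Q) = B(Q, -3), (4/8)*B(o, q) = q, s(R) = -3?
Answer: -3655/15773 ≈ -0.23173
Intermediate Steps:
B(o, q) = 2*q
E(Q) = 2 (E(Q) = -2*(-3)/3 = -1/3*(-6) = 2)
J(g, V) = g**2
p = -305 (p = -105*2 - 95 = -210 - 95 = -305)
(-15755 + J(-110, 13))/(16078 + p) = (-15755 + (-110)**2)/(16078 - 305) = (-15755 + 12100)/15773 = -3655*1/15773 = -3655/15773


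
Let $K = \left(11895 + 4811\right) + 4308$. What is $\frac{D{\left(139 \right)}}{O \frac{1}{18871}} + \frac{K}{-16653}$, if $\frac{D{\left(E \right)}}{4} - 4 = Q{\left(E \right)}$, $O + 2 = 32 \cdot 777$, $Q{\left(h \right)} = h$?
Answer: $\frac{12802397312}{29573349} \approx 432.9$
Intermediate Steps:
$O = 24862$ ($O = -2 + 32 \cdot 777 = -2 + 24864 = 24862$)
$D{\left(E \right)} = 16 + 4 E$
$K = 21014$ ($K = 16706 + 4308 = 21014$)
$\frac{D{\left(139 \right)}}{O \frac{1}{18871}} + \frac{K}{-16653} = \frac{16 + 4 \cdot 139}{24862 \cdot \frac{1}{18871}} + \frac{21014}{-16653} = \frac{16 + 556}{24862 \cdot \frac{1}{18871}} + 21014 \left(- \frac{1}{16653}\right) = \frac{572}{\frac{24862}{18871}} - \frac{3002}{2379} = 572 \cdot \frac{18871}{24862} - \frac{3002}{2379} = \frac{5397106}{12431} - \frac{3002}{2379} = \frac{12802397312}{29573349}$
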